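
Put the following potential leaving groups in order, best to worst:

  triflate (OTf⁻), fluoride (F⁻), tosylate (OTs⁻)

triflate (OTf⁻) > tosylate (OTs⁻) > fluoride (F⁻)

Rank by basicity of the departing species: weakest base leaves most easily.
triflate (OTf⁻): pKₐ(CF₃SO₃H (triflic acid)) ≈ -14
tosylate (OTs⁻): pKₐ(p-CH₃C₆H₄SO₃H (TsOH)) ≈ -2.8
fluoride (F⁻): pKₐ(HF) ≈ 3.2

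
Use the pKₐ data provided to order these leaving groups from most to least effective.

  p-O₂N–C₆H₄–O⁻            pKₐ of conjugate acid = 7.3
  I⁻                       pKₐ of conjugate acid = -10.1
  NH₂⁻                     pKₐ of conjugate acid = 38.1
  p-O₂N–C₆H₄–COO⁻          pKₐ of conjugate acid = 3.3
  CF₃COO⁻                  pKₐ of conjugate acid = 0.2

Lower conjugate-acid pKₐ ⇒ weaker base ⇒ better leaving group.
Sorting by the given values: I⁻ (-10.1), CF₃COO⁻ (0.2), p-O₂N–C₆H₄–COO⁻ (3.3), p-O₂N–C₆H₄–O⁻ (7.3), NH₂⁻ (38.1).

I⁻ > CF₃COO⁻ > p-O₂N–C₆H₄–COO⁻ > p-O₂N–C₆H₄–O⁻ > NH₂⁻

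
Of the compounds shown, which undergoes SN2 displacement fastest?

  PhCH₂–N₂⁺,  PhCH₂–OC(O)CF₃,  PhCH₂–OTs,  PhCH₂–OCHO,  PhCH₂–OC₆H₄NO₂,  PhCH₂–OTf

PhCH₂–N₂⁺

Same R in every case — rank the leaving groups.
A good leaving group is a weak base: the lower the pKₐ of its conjugate acid, the more readily it departs.
PhCH₂–N₂⁺ loses N₂: no meaningful conjugate acid; N₂ departs as an exceptionally stable neutral molecule
PhCH₂–OTf loses OTf⁻: pKₐ(CF₃SO₃H (triflic acid)) ≈ -14
PhCH₂–OTs loses OTs⁻: pKₐ(p-CH₃C₆H₄SO₃H (TsOH)) ≈ -2.8
PhCH₂–OC(O)CF₃ loses CF₃COO⁻: pKₐ(CF₃COOH) ≈ 0.2
PhCH₂–OCHO loses HCOO⁻: pKₐ(HCOOH) ≈ 3.8
PhCH₂–OC₆H₄NO₂ loses p-O₂N–C₆H₄–O⁻: pKₐ(p-nitrophenol) ≈ 7.2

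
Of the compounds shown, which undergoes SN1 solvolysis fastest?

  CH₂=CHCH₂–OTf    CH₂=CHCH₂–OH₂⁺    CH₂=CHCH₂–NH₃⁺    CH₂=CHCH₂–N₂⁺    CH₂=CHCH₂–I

CH₂=CHCH₂–N₂⁺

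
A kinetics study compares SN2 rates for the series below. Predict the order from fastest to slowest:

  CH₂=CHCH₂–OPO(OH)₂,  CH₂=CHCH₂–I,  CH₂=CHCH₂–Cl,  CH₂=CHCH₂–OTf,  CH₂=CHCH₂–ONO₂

CH₂=CHCH₂–OTf > CH₂=CHCH₂–I > CH₂=CHCH₂–Cl > CH₂=CHCH₂–ONO₂ > CH₂=CHCH₂–OPO(OH)₂

The skeletons are identical, so relative rate is governed entirely by leaving-group ability.
The more stable X⁻ (or X) is on its own — i.e. the weaker a base it is — the better a leaving group it makes.
CH₂=CHCH₂–OTf loses OTf⁻: pKₐ(CF₃SO₃H (triflic acid)) ≈ -14
CH₂=CHCH₂–I loses I⁻: pKₐ(HI) ≈ -10
CH₂=CHCH₂–Cl loses Cl⁻: pKₐ(HCl) ≈ -7
CH₂=CHCH₂–ONO₂ loses NO₃⁻: pKₐ(HNO₃) ≈ -1.3
CH₂=CHCH₂–OPO(OH)₂ loses H₂PO₄⁻: pKₐ(H₃PO₄) ≈ 2.1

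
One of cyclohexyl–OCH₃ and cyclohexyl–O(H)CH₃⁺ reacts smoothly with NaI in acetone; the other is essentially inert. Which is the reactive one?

From cyclohexyl–OCH₃ the departing group would be CH₃O⁻ (pKₐ(CH₃OH) ≈ 15.5). Strong base; alkoxides do not leave unassisted.
From cyclohexyl–O(H)CH₃⁺ the leaving group is R'OH (pKₐ(R'OH₂⁺) ≈ -2.4). Neutral; leaves from a protonated ether (an oxonium ion, R–O(H)R'⁺).
(In practice cyclohexyl–O(H)CH₃⁺ is made from cyclohexyl–OCH₃ by protonation with concentrated HI, allowing neutral methanol, rather than methoxide, to depart.)

cyclohexyl–O(H)CH₃⁺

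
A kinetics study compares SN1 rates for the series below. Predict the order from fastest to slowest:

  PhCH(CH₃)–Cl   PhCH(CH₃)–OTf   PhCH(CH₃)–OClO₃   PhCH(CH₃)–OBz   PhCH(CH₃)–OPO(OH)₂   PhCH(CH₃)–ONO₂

PhCH(CH₃)–OTf > PhCH(CH₃)–OClO₃ > PhCH(CH₃)–Cl > PhCH(CH₃)–ONO₂ > PhCH(CH₃)–OPO(OH)₂ > PhCH(CH₃)–OBz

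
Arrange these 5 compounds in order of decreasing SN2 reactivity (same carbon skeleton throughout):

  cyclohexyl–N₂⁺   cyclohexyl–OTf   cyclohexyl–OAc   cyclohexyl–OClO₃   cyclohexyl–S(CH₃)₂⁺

cyclohexyl–N₂⁺ > cyclohexyl–OTf > cyclohexyl–OClO₃ > cyclohexyl–S(CH₃)₂⁺ > cyclohexyl–OAc

Same R in every case — rank the leaving groups.
A good leaving group is a weak base: the lower the pKₐ of its conjugate acid, the more readily it departs.
cyclohexyl–N₂⁺ loses N₂: no meaningful conjugate acid; N₂ departs as an exceptionally stable neutral molecule
cyclohexyl–OTf loses OTf⁻: pKₐ(CF₃SO₃H (triflic acid)) ≈ -14
cyclohexyl–OClO₃ loses ClO₄⁻: pKₐ(HClO₄) ≈ -10
cyclohexyl–S(CH₃)₂⁺ loses SR'₂: pKₐ(R'₂SH⁺) ≈ -7
cyclohexyl–OAc loses AcO⁻: pKₐ(CH₃COOH) ≈ 4.8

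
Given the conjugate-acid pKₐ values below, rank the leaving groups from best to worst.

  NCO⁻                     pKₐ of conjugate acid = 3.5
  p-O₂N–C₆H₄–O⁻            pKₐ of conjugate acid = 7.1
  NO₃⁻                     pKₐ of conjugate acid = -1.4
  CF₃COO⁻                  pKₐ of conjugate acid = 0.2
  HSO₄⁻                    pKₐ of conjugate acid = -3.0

HSO₄⁻ > NO₃⁻ > CF₃COO⁻ > NCO⁻ > p-O₂N–C₆H₄–O⁻

Lower conjugate-acid pKₐ ⇒ weaker base ⇒ better leaving group.
Sorting by the given values: HSO₄⁻ (-3.0), NO₃⁻ (-1.4), CF₃COO⁻ (0.2), NCO⁻ (3.5), p-O₂N–C₆H₄–O⁻ (7.1).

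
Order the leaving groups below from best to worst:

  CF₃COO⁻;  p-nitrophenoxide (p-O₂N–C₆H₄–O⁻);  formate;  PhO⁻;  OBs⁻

OBs⁻ > CF₃COO⁻ > formate > p-nitrophenoxide (p-O₂N–C₆H₄–O⁻) > PhO⁻

Leaving-group ability tracks the stability of the departed species; conjugate-acid pKₐ is the usual yardstick (lower pKₐ → better LG).
OBs⁻: pKₐ(p-BrC₆H₄SO₃H) ≈ -2.8
CF₃COO⁻: pKₐ(CF₃COOH) ≈ 0.2
formate: pKₐ(HCOOH) ≈ 3.8
p-nitrophenoxide (p-O₂N–C₆H₄–O⁻): pKₐ(p-nitrophenol) ≈ 7.2
PhO⁻: pKₐ(C₆H₅OH (phenol)) ≈ 10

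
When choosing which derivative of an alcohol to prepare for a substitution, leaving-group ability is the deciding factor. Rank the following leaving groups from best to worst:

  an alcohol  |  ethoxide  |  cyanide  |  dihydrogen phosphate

an alcohol > dihydrogen phosphate > cyanide > ethoxide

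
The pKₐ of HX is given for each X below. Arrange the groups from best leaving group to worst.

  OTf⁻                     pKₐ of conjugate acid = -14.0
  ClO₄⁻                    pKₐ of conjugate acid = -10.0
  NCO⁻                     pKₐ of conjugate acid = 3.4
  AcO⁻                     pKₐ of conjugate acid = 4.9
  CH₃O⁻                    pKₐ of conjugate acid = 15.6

Lower conjugate-acid pKₐ ⇒ weaker base ⇒ better leaving group.
Sorting by the given values: OTf⁻ (-14.0), ClO₄⁻ (-10.0), NCO⁻ (3.4), AcO⁻ (4.9), CH₃O⁻ (15.6).

OTf⁻ > ClO₄⁻ > NCO⁻ > AcO⁻ > CH₃O⁻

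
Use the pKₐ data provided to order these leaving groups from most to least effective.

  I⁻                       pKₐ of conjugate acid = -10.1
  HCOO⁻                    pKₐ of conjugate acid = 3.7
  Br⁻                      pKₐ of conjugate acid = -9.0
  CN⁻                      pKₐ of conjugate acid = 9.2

Lower conjugate-acid pKₐ ⇒ weaker base ⇒ better leaving group.
Sorting by the given values: I⁻ (-10.1), Br⁻ (-9.0), HCOO⁻ (3.7), CN⁻ (9.2).

I⁻ > Br⁻ > HCOO⁻ > CN⁻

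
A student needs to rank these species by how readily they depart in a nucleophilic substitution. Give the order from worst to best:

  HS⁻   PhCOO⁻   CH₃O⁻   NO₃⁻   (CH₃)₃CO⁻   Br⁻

(CH₃)₃CO⁻ < CH₃O⁻ < HS⁻ < PhCOO⁻ < NO₃⁻ < Br⁻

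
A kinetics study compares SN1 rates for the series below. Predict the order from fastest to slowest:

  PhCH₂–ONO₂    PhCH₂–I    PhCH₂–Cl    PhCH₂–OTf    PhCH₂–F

PhCH₂–OTf > PhCH₂–I > PhCH₂–Cl > PhCH₂–ONO₂ > PhCH₂–F

Identical carbon frameworks mean the comparison reduces to leaving-group quality.
Leaving-group ability tracks the stability of the departed species; conjugate-acid pKₐ is the usual yardstick (lower pKₐ → better LG).
PhCH₂–OTf loses OTf⁻: pKₐ(CF₃SO₃H (triflic acid)) ≈ -14
PhCH₂–I loses I⁻: pKₐ(HI) ≈ -10
PhCH₂–Cl loses Cl⁻: pKₐ(HCl) ≈ -7
PhCH₂–ONO₂ loses NO₃⁻: pKₐ(HNO₃) ≈ -1.3
PhCH₂–F loses F⁻: pKₐ(HF) ≈ 3.2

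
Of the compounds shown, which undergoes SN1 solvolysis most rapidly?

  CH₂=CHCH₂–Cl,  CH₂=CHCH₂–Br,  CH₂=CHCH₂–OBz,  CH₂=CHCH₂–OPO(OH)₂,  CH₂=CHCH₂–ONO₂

Same R in every case — rank the leaving groups.
Leaving-group ability tracks the stability of the departed species; conjugate-acid pKₐ is the usual yardstick (lower pKₐ → better LG).
CH₂=CHCH₂–Br loses Br⁻: pKₐ(HBr) ≈ -9
CH₂=CHCH₂–Cl loses Cl⁻: pKₐ(HCl) ≈ -7
CH₂=CHCH₂–ONO₂ loses NO₃⁻: pKₐ(HNO₃) ≈ -1.3
CH₂=CHCH₂–OPO(OH)₂ loses H₂PO₄⁻: pKₐ(H₃PO₄) ≈ 2.1
CH₂=CHCH₂–OBz loses PhCOO⁻: pKₐ(C₆H₅COOH) ≈ 4.2

CH₂=CHCH₂–Br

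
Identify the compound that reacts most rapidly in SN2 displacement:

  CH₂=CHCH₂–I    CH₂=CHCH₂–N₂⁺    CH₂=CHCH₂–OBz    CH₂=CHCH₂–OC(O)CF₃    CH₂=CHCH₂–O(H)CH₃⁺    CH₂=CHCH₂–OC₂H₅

CH₂=CHCH₂–N₂⁺

Identical carbon frameworks mean the comparison reduces to leaving-group quality.
Rank by basicity of the departing species: weakest base leaves most easily.
CH₂=CHCH₂–N₂⁺ loses N₂: no meaningful conjugate acid; N₂ departs as an exceptionally stable neutral molecule
CH₂=CHCH₂–I loses I⁻: pKₐ(HI) ≈ -10
CH₂=CHCH₂–O(H)CH₃⁺ loses R'OH: pKₐ(R'OH₂⁺) ≈ -2.4
CH₂=CHCH₂–OC(O)CF₃ loses CF₃COO⁻: pKₐ(CF₃COOH) ≈ 0.2
CH₂=CHCH₂–OBz loses PhCOO⁻: pKₐ(C₆H₅COOH) ≈ 4.2
CH₂=CHCH₂–OC₂H₅ loses CH₃CH₂O⁻: pKₐ(CH₃CH₂OH) ≈ 16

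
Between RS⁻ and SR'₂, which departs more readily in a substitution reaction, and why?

SR'₂ is the better leaving group.
pKₐ(R'₂SH⁺) ≈ -7 versus pKₐ(RSH (a thiol)) ≈ 10.5: SR'₂ is the much weaker base.
Neutral; leaves from a sulfonium salt (R–SR'₂⁺).

SR'₂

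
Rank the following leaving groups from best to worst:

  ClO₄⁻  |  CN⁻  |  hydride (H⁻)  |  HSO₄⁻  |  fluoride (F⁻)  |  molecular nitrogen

molecular nitrogen > ClO₄⁻ > HSO₄⁻ > fluoride (F⁻) > CN⁻ > hydride (H⁻)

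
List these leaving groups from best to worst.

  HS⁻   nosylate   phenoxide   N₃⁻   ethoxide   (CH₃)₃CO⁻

nosylate > N₃⁻ > HS⁻ > phenoxide > ethoxide > (CH₃)₃CO⁻

nosylate: pKₐ(p-O₂NC₆H₄SO₃H) ≈ -3.5
N₃⁻: pKₐ(HN₃) ≈ 4.7
HS⁻: pKₐ(H₂S) ≈ 7
phenoxide: pKₐ(C₆H₅OH (phenol)) ≈ 10
ethoxide: pKₐ(CH₃CH₂OH) ≈ 16
(CH₃)₃CO⁻: pKₐ(t-BuOH) ≈ 18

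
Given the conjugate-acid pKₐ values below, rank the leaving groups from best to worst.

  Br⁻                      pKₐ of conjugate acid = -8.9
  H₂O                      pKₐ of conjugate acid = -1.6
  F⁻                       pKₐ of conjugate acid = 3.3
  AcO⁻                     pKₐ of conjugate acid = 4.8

Lower conjugate-acid pKₐ ⇒ weaker base ⇒ better leaving group.
Sorting by the given values: Br⁻ (-8.9), H₂O (-1.6), F⁻ (3.3), AcO⁻ (4.8).

Br⁻ > H₂O > F⁻ > AcO⁻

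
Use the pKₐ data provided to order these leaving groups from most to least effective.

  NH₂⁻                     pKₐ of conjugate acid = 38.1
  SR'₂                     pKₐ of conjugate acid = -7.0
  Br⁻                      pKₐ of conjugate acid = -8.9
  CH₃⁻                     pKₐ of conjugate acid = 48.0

Lower conjugate-acid pKₐ ⇒ weaker base ⇒ better leaving group.
Sorting by the given values: Br⁻ (-8.9), SR'₂ (-7.0), NH₂⁻ (38.1), CH₃⁻ (48.0).

Br⁻ > SR'₂ > NH₂⁻ > CH₃⁻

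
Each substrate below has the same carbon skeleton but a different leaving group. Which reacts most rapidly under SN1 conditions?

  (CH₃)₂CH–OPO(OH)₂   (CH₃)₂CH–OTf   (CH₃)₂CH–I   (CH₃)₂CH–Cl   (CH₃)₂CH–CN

The skeletons are identical, so relative rate is governed entirely by leaving-group ability.
A good leaving group is a weak base: the lower the pKₐ of its conjugate acid, the more readily it departs.
(CH₃)₂CH–OTf loses OTf⁻: pKₐ(CF₃SO₃H (triflic acid)) ≈ -14
(CH₃)₂CH–I loses I⁻: pKₐ(HI) ≈ -10
(CH₃)₂CH–Cl loses Cl⁻: pKₐ(HCl) ≈ -7
(CH₃)₂CH–OPO(OH)₂ loses H₂PO₄⁻: pKₐ(H₃PO₄) ≈ 2.1
(CH₃)₂CH–CN loses CN⁻: pKₐ(HCN) ≈ 9.2

(CH₃)₂CH–OTf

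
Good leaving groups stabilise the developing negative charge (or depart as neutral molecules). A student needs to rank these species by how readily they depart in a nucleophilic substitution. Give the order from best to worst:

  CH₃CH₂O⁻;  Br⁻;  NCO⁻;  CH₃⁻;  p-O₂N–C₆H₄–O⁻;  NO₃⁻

Br⁻: pKₐ(HBr) ≈ -9
NO₃⁻: pKₐ(HNO₃) ≈ -1.3
NCO⁻: pKₐ(HOCN) ≈ 3.5
p-O₂N–C₆H₄–O⁻: pKₐ(p-nitrophenol) ≈ 7.2
CH₃CH₂O⁻: pKₐ(CH₃CH₂OH) ≈ 16
CH₃⁻: pKₐ(CH₄) ≈ 48

Br⁻ > NO₃⁻ > NCO⁻ > p-O₂N–C₆H₄–O⁻ > CH₃CH₂O⁻ > CH₃⁻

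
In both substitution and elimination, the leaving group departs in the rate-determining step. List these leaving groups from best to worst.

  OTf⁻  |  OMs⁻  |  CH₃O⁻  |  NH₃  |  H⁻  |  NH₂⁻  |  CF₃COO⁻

OTf⁻ > OMs⁻ > CF₃COO⁻ > NH₃ > CH₃O⁻ > H⁻ > NH₂⁻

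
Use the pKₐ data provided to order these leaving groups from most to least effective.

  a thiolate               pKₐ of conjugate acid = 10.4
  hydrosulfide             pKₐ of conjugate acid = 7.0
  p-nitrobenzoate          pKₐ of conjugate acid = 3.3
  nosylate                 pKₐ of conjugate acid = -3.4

Lower conjugate-acid pKₐ ⇒ weaker base ⇒ better leaving group.
Sorting by the given values: nosylate (-3.4), p-nitrobenzoate (3.3), hydrosulfide (7.0), a thiolate (10.4).

nosylate > p-nitrobenzoate > hydrosulfide > a thiolate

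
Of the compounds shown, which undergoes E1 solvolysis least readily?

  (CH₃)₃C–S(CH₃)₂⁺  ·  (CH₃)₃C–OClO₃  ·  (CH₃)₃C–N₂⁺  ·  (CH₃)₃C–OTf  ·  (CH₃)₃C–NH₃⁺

Identical carbon frameworks mean the comparison reduces to leaving-group quality.
Leaving-group ability tracks the stability of the departed species; conjugate-acid pKₐ is the usual yardstick (lower pKₐ → better LG).
(CH₃)₃C–N₂⁺ loses N₂: no meaningful conjugate acid; N₂ departs as an exceptionally stable neutral molecule
(CH₃)₃C–OTf loses OTf⁻: pKₐ(CF₃SO₃H (triflic acid)) ≈ -14
(CH₃)₃C–OClO₃ loses ClO₄⁻: pKₐ(HClO₄) ≈ -10
(CH₃)₃C–S(CH₃)₂⁺ loses SR'₂: pKₐ(R'₂SH⁺) ≈ -7
(CH₃)₃C–NH₃⁺ loses NH₃: pKₐ(NH₄⁺) ≈ 9.2

(CH₃)₃C–NH₃⁺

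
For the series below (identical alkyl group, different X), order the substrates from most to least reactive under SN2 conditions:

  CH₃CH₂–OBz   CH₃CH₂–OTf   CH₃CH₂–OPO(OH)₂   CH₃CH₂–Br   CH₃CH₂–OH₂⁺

Same R in every case — rank the leaving groups.
A good leaving group is a weak base: the lower the pKₐ of its conjugate acid, the more readily it departs.
CH₃CH₂–OTf loses OTf⁻: pKₐ(CF₃SO₃H (triflic acid)) ≈ -14
CH₃CH₂–Br loses Br⁻: pKₐ(HBr) ≈ -9
CH₃CH₂–OH₂⁺ loses H₂O: pKₐ(H₃O⁺) ≈ -1.7
CH₃CH₂–OPO(OH)₂ loses H₂PO₄⁻: pKₐ(H₃PO₄) ≈ 2.1
CH₃CH₂–OBz loses PhCOO⁻: pKₐ(C₆H₅COOH) ≈ 4.2

CH₃CH₂–OTf > CH₃CH₂–Br > CH₃CH₂–OH₂⁺ > CH₃CH₂–OPO(OH)₂ > CH₃CH₂–OBz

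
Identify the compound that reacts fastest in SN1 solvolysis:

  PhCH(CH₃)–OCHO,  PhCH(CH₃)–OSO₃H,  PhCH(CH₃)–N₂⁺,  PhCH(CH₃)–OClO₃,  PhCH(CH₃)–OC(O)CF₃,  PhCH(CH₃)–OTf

The skeletons are identical, so relative rate is governed entirely by leaving-group ability.
Leaving-group ability tracks the stability of the departed species; conjugate-acid pKₐ is the usual yardstick (lower pKₐ → better LG).
PhCH(CH₃)–N₂⁺ loses N₂: no meaningful conjugate acid; N₂ departs as an exceptionally stable neutral molecule
PhCH(CH₃)–OTf loses OTf⁻: pKₐ(CF₃SO₃H (triflic acid)) ≈ -14
PhCH(CH₃)–OClO₃ loses ClO₄⁻: pKₐ(HClO₄) ≈ -10
PhCH(CH₃)–OSO₃H loses HSO₄⁻: pKₐ(H₂SO₄) ≈ -3
PhCH(CH₃)–OC(O)CF₃ loses CF₃COO⁻: pKₐ(CF₃COOH) ≈ 0.2
PhCH(CH₃)–OCHO loses HCOO⁻: pKₐ(HCOOH) ≈ 3.8

PhCH(CH₃)–N₂⁺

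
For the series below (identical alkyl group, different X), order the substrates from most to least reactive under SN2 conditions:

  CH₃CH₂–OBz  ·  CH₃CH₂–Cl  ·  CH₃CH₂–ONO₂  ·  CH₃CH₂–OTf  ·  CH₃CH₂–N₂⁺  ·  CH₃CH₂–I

CH₃CH₂–N₂⁺ > CH₃CH₂–OTf > CH₃CH₂–I > CH₃CH₂–Cl > CH₃CH₂–ONO₂ > CH₃CH₂–OBz

With the same alkyl group throughout, only the leaving group differentiates the rates.
A good leaving group is a weak base: the lower the pKₐ of its conjugate acid, the more readily it departs.
CH₃CH₂–N₂⁺ loses N₂: no meaningful conjugate acid; N₂ departs as an exceptionally stable neutral molecule
CH₃CH₂–OTf loses OTf⁻: pKₐ(CF₃SO₃H (triflic acid)) ≈ -14
CH₃CH₂–I loses I⁻: pKₐ(HI) ≈ -10
CH₃CH₂–Cl loses Cl⁻: pKₐ(HCl) ≈ -7
CH₃CH₂–ONO₂ loses NO₃⁻: pKₐ(HNO₃) ≈ -1.3
CH₃CH₂–OBz loses PhCOO⁻: pKₐ(C₆H₅COOH) ≈ 4.2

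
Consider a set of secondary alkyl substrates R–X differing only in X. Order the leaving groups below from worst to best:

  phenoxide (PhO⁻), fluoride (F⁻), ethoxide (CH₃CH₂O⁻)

ethoxide (CH₃CH₂O⁻) < phenoxide (PhO⁻) < fluoride (F⁻)

The more stable X⁻ (or X) is on its own — i.e. the weaker a base it is — the better a leaving group it makes.
fluoride (F⁻): pKₐ(HF) ≈ 3.2
phenoxide (PhO⁻): pKₐ(C₆H₅OH (phenol)) ≈ 10
ethoxide (CH₃CH₂O⁻): pKₐ(CH₃CH₂OH) ≈ 16
Listed from poorest to best leaving group as asked.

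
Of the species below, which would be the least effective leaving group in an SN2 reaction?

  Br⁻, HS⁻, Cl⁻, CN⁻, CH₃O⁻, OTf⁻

Leaving-group ability tracks the stability of the departed species; conjugate-acid pKₐ is the usual yardstick (lower pKₐ → better LG).
OTf⁻: pKₐ(CF₃SO₃H (triflic acid)) ≈ -14
Br⁻: pKₐ(HBr) ≈ -9
Cl⁻: pKₐ(HCl) ≈ -7
HS⁻: pKₐ(H₂S) ≈ 7
CN⁻: pKₐ(HCN) ≈ 9.2
CH₃O⁻: pKₐ(CH₃OH) ≈ 15.5

CH₃O⁻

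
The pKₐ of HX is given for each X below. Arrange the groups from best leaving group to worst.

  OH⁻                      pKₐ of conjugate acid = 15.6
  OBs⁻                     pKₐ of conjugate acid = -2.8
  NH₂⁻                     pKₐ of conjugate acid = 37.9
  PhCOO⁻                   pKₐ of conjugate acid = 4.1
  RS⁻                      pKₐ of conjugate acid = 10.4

OBs⁻ > PhCOO⁻ > RS⁻ > OH⁻ > NH₂⁻

Lower conjugate-acid pKₐ ⇒ weaker base ⇒ better leaving group.
Sorting by the given values: OBs⁻ (-2.8), PhCOO⁻ (4.1), RS⁻ (10.4), OH⁻ (15.6), NH₂⁻ (37.9).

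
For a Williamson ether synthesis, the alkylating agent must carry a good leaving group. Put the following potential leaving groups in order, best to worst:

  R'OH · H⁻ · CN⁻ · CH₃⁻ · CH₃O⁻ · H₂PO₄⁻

R'OH: pKₐ(R'OH₂⁺) ≈ -2.4
H₂PO₄⁻: pKₐ(H₃PO₄) ≈ 2.1
CN⁻: pKₐ(HCN) ≈ 9.2
CH₃O⁻: pKₐ(CH₃OH) ≈ 15.5
H⁻: pKₐ(H₂) ≈ 36
CH₃⁻: pKₐ(CH₄) ≈ 48

R'OH > H₂PO₄⁻ > CN⁻ > CH₃O⁻ > H⁻ > CH₃⁻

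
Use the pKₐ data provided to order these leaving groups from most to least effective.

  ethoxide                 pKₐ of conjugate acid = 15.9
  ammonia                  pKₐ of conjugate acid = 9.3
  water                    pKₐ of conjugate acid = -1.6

water > ammonia > ethoxide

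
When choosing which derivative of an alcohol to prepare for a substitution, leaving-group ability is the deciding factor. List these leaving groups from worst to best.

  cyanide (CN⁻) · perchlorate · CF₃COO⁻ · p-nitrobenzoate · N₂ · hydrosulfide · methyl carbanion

methyl carbanion < cyanide (CN⁻) < hydrosulfide < p-nitrobenzoate < CF₃COO⁻ < perchlorate < N₂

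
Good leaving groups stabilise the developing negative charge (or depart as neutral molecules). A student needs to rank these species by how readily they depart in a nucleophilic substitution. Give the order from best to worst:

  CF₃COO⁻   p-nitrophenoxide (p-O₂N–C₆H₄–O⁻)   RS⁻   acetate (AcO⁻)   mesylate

mesylate > CF₃COO⁻ > acetate (AcO⁻) > p-nitrophenoxide (p-O₂N–C₆H₄–O⁻) > RS⁻

mesylate: pKₐ(CH₃SO₃H (MsOH)) ≈ -1.9
CF₃COO⁻: pKₐ(CF₃COOH) ≈ 0.2
acetate (AcO⁻): pKₐ(CH₃COOH) ≈ 4.8
p-nitrophenoxide (p-O₂N–C₆H₄–O⁻): pKₐ(p-nitrophenol) ≈ 7.2 — nitro group delocalises the charge; the classic chromogenic LG
RS⁻: pKₐ(RSH (a thiol)) ≈ 10.5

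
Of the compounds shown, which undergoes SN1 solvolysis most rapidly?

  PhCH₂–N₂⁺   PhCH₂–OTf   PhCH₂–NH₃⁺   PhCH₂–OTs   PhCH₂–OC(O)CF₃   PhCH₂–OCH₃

With the same alkyl group throughout, only the leaving group differentiates the rates.
Rank by basicity of the departing species: weakest base leaves most easily.
PhCH₂–N₂⁺ loses N₂: no meaningful conjugate acid; N₂ departs as an exceptionally stable neutral molecule
PhCH₂–OTf loses OTf⁻: pKₐ(CF₃SO₃H (triflic acid)) ≈ -14
PhCH₂–OTs loses OTs⁻: pKₐ(p-CH₃C₆H₄SO₃H (TsOH)) ≈ -2.8
PhCH₂–OC(O)CF₃ loses CF₃COO⁻: pKₐ(CF₃COOH) ≈ 0.2
PhCH₂–NH₃⁺ loses NH₃: pKₐ(NH₄⁺) ≈ 9.2
PhCH₂–OCH₃ loses CH₃O⁻: pKₐ(CH₃OH) ≈ 15.5

PhCH₂–N₂⁺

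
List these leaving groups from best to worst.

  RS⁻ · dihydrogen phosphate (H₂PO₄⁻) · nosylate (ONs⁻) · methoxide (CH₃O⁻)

nosylate (ONs⁻) > dihydrogen phosphate (H₂PO₄⁻) > RS⁻ > methoxide (CH₃O⁻)

Leaving-group ability tracks the stability of the departed species; conjugate-acid pKₐ is the usual yardstick (lower pKₐ → better LG).
nosylate (ONs⁻): pKₐ(p-O₂NC₆H₄SO₃H) ≈ -3.5 — p-nitro group further stabilises the sulfonate
dihydrogen phosphate (H₂PO₄⁻): pKₐ(H₃PO₄) ≈ 2.1 — moderate base; biological leaving group after further activation
RS⁻: pKₐ(RSH (a thiol)) ≈ 10.5
methoxide (CH₃O⁻): pKₐ(CH₃OH) ≈ 15.5 — strong base; alkoxides do not leave unassisted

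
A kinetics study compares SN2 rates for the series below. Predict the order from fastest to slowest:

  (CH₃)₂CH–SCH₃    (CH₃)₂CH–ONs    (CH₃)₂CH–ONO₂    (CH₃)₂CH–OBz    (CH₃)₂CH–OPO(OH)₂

(CH₃)₂CH–ONs > (CH₃)₂CH–ONO₂ > (CH₃)₂CH–OPO(OH)₂ > (CH₃)₂CH–OBz > (CH₃)₂CH–SCH₃

Same R in every case — rank the leaving groups.
Leaving-group ability tracks the stability of the departed species; conjugate-acid pKₐ is the usual yardstick (lower pKₐ → better LG).
(CH₃)₂CH–ONs loses ONs⁻: pKₐ(p-O₂NC₆H₄SO₃H) ≈ -3.5
(CH₃)₂CH–ONO₂ loses NO₃⁻: pKₐ(HNO₃) ≈ -1.3
(CH₃)₂CH–OPO(OH)₂ loses H₂PO₄⁻: pKₐ(H₃PO₄) ≈ 2.1
(CH₃)₂CH–OBz loses PhCOO⁻: pKₐ(C₆H₅COOH) ≈ 4.2
(CH₃)₂CH–SCH₃ loses RS⁻: pKₐ(RSH (a thiol)) ≈ 10.5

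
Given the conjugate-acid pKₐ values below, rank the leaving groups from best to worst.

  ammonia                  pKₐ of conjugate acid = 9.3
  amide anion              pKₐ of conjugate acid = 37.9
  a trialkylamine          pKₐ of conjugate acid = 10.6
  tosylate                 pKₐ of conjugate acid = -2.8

tosylate > ammonia > a trialkylamine > amide anion

Lower conjugate-acid pKₐ ⇒ weaker base ⇒ better leaving group.
Sorting by the given values: tosylate (-2.8), ammonia (9.3), a trialkylamine (10.6), amide anion (37.9).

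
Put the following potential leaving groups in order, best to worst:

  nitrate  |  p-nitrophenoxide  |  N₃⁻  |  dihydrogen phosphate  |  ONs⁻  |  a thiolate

ONs⁻ > nitrate > dihydrogen phosphate > N₃⁻ > p-nitrophenoxide > a thiolate

ONs⁻: pKₐ(p-O₂NC₆H₄SO₃H) ≈ -3.5
nitrate: pKₐ(HNO₃) ≈ -1.3
dihydrogen phosphate: pKₐ(H₃PO₄) ≈ 2.1
N₃⁻: pKₐ(HN₃) ≈ 4.7
p-nitrophenoxide: pKₐ(p-nitrophenol) ≈ 7.2
a thiolate: pKₐ(RSH (a thiol)) ≈ 10.5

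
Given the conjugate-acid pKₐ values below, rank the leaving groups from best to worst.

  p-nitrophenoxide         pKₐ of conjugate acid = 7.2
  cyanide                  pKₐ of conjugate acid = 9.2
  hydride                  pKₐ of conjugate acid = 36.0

p-nitrophenoxide > cyanide > hydride

Lower conjugate-acid pKₐ ⇒ weaker base ⇒ better leaving group.
Sorting by the given values: p-nitrophenoxide (7.2), cyanide (9.2), hydride (36.0).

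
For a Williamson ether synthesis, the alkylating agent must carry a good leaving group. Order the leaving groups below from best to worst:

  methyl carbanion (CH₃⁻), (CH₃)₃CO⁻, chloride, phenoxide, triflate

triflate > chloride > phenoxide > (CH₃)₃CO⁻ > methyl carbanion (CH₃⁻)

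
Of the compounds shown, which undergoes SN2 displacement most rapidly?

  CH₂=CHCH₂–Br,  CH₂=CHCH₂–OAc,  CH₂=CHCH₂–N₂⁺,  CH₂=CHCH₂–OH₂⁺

CH₂=CHCH₂–N₂⁺

The skeletons are identical, so relative rate is governed entirely by leaving-group ability.
Rank by basicity of the departing species: weakest base leaves most easily.
CH₂=CHCH₂–N₂⁺ loses N₂: no meaningful conjugate acid; N₂ departs as an exceptionally stable neutral molecule
CH₂=CHCH₂–Br loses Br⁻: pKₐ(HBr) ≈ -9
CH₂=CHCH₂–OH₂⁺ loses H₂O: pKₐ(H₃O⁺) ≈ -1.7
CH₂=CHCH₂–OAc loses AcO⁻: pKₐ(CH₃COOH) ≈ 4.8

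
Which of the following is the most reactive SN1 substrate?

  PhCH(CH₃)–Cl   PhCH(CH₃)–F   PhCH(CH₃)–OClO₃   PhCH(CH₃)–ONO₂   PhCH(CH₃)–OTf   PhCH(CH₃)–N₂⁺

PhCH(CH₃)–N₂⁺

Identical carbon frameworks mean the comparison reduces to leaving-group quality.
A good leaving group is a weak base: the lower the pKₐ of its conjugate acid, the more readily it departs.
PhCH(CH₃)–N₂⁺ loses N₂: no meaningful conjugate acid; N₂ departs as an exceptionally stable neutral molecule
PhCH(CH₃)–OTf loses OTf⁻: pKₐ(CF₃SO₃H (triflic acid)) ≈ -14
PhCH(CH₃)–OClO₃ loses ClO₄⁻: pKₐ(HClO₄) ≈ -10
PhCH(CH₃)–Cl loses Cl⁻: pKₐ(HCl) ≈ -7
PhCH(CH₃)–ONO₂ loses NO₃⁻: pKₐ(HNO₃) ≈ -1.3
PhCH(CH₃)–F loses F⁻: pKₐ(HF) ≈ 3.2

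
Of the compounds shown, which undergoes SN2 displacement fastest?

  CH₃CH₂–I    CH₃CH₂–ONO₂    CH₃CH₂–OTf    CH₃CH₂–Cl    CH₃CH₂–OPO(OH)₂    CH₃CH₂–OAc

Same R in every case — rank the leaving groups.
The more stable X⁻ (or X) is on its own — i.e. the weaker a base it is — the better a leaving group it makes.
CH₃CH₂–OTf loses OTf⁻: pKₐ(CF₃SO₃H (triflic acid)) ≈ -14
CH₃CH₂–I loses I⁻: pKₐ(HI) ≈ -10
CH₃CH₂–Cl loses Cl⁻: pKₐ(HCl) ≈ -7
CH₃CH₂–ONO₂ loses NO₃⁻: pKₐ(HNO₃) ≈ -1.3
CH₃CH₂–OPO(OH)₂ loses H₂PO₄⁻: pKₐ(H₃PO₄) ≈ 2.1
CH₃CH₂–OAc loses AcO⁻: pKₐ(CH₃COOH) ≈ 4.8

CH₃CH₂–OTf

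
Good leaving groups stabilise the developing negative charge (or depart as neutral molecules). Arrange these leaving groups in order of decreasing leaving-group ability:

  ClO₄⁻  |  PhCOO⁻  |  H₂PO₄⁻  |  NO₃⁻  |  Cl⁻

A good leaving group is a weak base: the lower the pKₐ of its conjugate acid, the more readily it departs.
ClO₄⁻: pKₐ(HClO₄) ≈ -10
Cl⁻: pKₐ(HCl) ≈ -7
NO₃⁻: pKₐ(HNO₃) ≈ -1.3
H₂PO₄⁻: pKₐ(H₃PO₄) ≈ 2.1
PhCOO⁻: pKₐ(C₆H₅COOH) ≈ 4.2

ClO₄⁻ > Cl⁻ > NO₃⁻ > H₂PO₄⁻ > PhCOO⁻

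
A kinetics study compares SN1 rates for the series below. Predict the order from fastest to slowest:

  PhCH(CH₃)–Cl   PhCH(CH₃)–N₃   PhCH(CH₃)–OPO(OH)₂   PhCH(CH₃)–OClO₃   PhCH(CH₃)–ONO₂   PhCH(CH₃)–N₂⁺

PhCH(CH₃)–N₂⁺ > PhCH(CH₃)–OClO₃ > PhCH(CH₃)–Cl > PhCH(CH₃)–ONO₂ > PhCH(CH₃)–OPO(OH)₂ > PhCH(CH₃)–N₃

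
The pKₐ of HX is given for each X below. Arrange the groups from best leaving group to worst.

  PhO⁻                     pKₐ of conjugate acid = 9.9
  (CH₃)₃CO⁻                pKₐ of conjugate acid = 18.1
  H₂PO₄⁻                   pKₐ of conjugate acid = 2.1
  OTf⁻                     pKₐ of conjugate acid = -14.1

OTf⁻ > H₂PO₄⁻ > PhO⁻ > (CH₃)₃CO⁻

Lower conjugate-acid pKₐ ⇒ weaker base ⇒ better leaving group.
Sorting by the given values: OTf⁻ (-14.1), H₂PO₄⁻ (2.1), PhO⁻ (9.9), (CH₃)₃CO⁻ (18.1).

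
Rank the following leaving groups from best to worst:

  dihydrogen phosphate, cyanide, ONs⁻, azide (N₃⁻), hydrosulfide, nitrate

ONs⁻ > nitrate > dihydrogen phosphate > azide (N₃⁻) > hydrosulfide > cyanide

Leaving-group ability tracks the stability of the departed species; conjugate-acid pKₐ is the usual yardstick (lower pKₐ → better LG).
ONs⁻: pKₐ(p-O₂NC₆H₄SO₃H) ≈ -3.5
nitrate: pKₐ(HNO₃) ≈ -1.3
dihydrogen phosphate: pKₐ(H₃PO₄) ≈ 2.1
azide (N₃⁻): pKₐ(HN₃) ≈ 4.7
hydrosulfide: pKₐ(H₂S) ≈ 7
cyanide: pKₐ(HCN) ≈ 9.2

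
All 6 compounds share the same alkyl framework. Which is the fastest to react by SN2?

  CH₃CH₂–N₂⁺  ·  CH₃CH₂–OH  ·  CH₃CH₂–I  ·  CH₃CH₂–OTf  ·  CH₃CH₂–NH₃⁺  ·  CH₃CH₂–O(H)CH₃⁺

Same R in every case — rank the leaving groups.
A good leaving group is a weak base: the lower the pKₐ of its conjugate acid, the more readily it departs.
CH₃CH₂–N₂⁺ loses N₂: no meaningful conjugate acid; N₂ departs as an exceptionally stable neutral molecule
CH₃CH₂–OTf loses OTf⁻: pKₐ(CF₃SO₃H (triflic acid)) ≈ -14
CH₃CH₂–I loses I⁻: pKₐ(HI) ≈ -10
CH₃CH₂–O(H)CH₃⁺ loses R'OH: pKₐ(R'OH₂⁺) ≈ -2.4
CH₃CH₂–NH₃⁺ loses NH₃: pKₐ(NH₄⁺) ≈ 9.2
CH₃CH₂–OH loses OH⁻: pKₐ(H₂O) ≈ 15.7

CH₃CH₂–N₂⁺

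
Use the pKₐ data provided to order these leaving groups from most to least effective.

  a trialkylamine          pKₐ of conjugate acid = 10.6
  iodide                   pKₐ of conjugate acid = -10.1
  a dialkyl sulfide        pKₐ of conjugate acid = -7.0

iodide > a dialkyl sulfide > a trialkylamine

Lower conjugate-acid pKₐ ⇒ weaker base ⇒ better leaving group.
Sorting by the given values: iodide (-10.1), a dialkyl sulfide (-7.0), a trialkylamine (10.6).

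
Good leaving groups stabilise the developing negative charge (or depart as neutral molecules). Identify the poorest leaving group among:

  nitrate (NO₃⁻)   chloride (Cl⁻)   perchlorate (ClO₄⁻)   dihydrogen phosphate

dihydrogen phosphate

A good leaving group is a weak base: the lower the pKₐ of its conjugate acid, the more readily it departs.
perchlorate (ClO₄⁻): pKₐ(HClO₄) ≈ -10
chloride (Cl⁻): pKₐ(HCl) ≈ -7
nitrate (NO₃⁻): pKₐ(HNO₃) ≈ -1.3
dihydrogen phosphate: pKₐ(H₃PO₄) ≈ 2.1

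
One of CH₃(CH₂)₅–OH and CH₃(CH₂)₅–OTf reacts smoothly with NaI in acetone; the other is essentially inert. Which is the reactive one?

From CH₃(CH₂)₅–OH the departing group would be OH⁻ (pKₐ(H₂O) ≈ 15.7). Strong base; essentially never leaves without prior activation.
From CH₃(CH₂)₅–OTf the leaving group is OTf⁻ (pKₐ(CF₃SO₃H (triflic acid)) ≈ -14). Charge spread over three oxygens and a CF₃ group; the premier leaving group in synthesis.
(In practice CH₃(CH₂)₅–OTf is made from CH₃(CH₂)₅–OH by treatment with Tf₂O / 2,6-lutidine, converting the hydroxyl into a triflate.)

CH₃(CH₂)₅–OTf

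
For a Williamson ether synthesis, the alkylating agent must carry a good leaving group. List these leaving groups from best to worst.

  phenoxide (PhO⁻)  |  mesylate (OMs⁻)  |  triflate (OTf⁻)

triflate (OTf⁻): pKₐ(CF₃SO₃H (triflic acid)) ≈ -14
mesylate (OMs⁻): pKₐ(CH₃SO₃H (MsOH)) ≈ -1.9
phenoxide (PhO⁻): pKₐ(C₆H₅OH (phenol)) ≈ 10

triflate (OTf⁻) > mesylate (OMs⁻) > phenoxide (PhO⁻)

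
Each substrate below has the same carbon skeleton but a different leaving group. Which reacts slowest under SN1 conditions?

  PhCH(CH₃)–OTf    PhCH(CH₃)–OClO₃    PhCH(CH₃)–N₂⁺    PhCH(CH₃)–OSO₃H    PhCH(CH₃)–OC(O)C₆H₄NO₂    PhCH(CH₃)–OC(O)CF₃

PhCH(CH₃)–OC(O)C₆H₄NO₂

With the same alkyl group throughout, only the leaving group differentiates the rates.
Rank by basicity of the departing species: weakest base leaves most easily.
PhCH(CH₃)–N₂⁺ loses N₂: no meaningful conjugate acid; N₂ departs as an exceptionally stable neutral molecule
PhCH(CH₃)–OTf loses OTf⁻: pKₐ(CF₃SO₃H (triflic acid)) ≈ -14
PhCH(CH₃)–OClO₃ loses ClO₄⁻: pKₐ(HClO₄) ≈ -10
PhCH(CH₃)–OSO₃H loses HSO₄⁻: pKₐ(H₂SO₄) ≈ -3
PhCH(CH₃)–OC(O)CF₃ loses CF₃COO⁻: pKₐ(CF₃COOH) ≈ 0.2
PhCH(CH₃)–OC(O)C₆H₄NO₂ loses p-O₂N–C₆H₄–COO⁻: pKₐ(p-nitrobenzoic acid) ≈ 3.4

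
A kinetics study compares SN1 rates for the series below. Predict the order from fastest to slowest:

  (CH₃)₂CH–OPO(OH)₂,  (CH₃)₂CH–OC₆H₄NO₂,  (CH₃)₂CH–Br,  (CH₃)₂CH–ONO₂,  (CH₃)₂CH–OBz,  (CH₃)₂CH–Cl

(CH₃)₂CH–Br > (CH₃)₂CH–Cl > (CH₃)₂CH–ONO₂ > (CH₃)₂CH–OPO(OH)₂ > (CH₃)₂CH–OBz > (CH₃)₂CH–OC₆H₄NO₂

The skeletons are identical, so relative rate is governed entirely by leaving-group ability.
The more stable X⁻ (or X) is on its own — i.e. the weaker a base it is — the better a leaving group it makes.
(CH₃)₂CH–Br loses Br⁻: pKₐ(HBr) ≈ -9
(CH₃)₂CH–Cl loses Cl⁻: pKₐ(HCl) ≈ -7
(CH₃)₂CH–ONO₂ loses NO₃⁻: pKₐ(HNO₃) ≈ -1.3
(CH₃)₂CH–OPO(OH)₂ loses H₂PO₄⁻: pKₐ(H₃PO₄) ≈ 2.1
(CH₃)₂CH–OBz loses PhCOO⁻: pKₐ(C₆H₅COOH) ≈ 4.2
(CH₃)₂CH–OC₆H₄NO₂ loses p-O₂N–C₆H₄–O⁻: pKₐ(p-nitrophenol) ≈ 7.2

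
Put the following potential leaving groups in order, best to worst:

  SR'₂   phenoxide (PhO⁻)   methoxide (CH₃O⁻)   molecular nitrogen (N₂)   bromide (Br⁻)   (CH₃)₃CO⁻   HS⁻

molecular nitrogen (N₂) > bromide (Br⁻) > SR'₂ > HS⁻ > phenoxide (PhO⁻) > methoxide (CH₃O⁻) > (CH₃)₃CO⁻

Leaving-group ability tracks the stability of the departed species; conjugate-acid pKₐ is the usual yardstick (lower pKₐ → better LG).
molecular nitrogen (N₂): no meaningful conjugate acid; N₂ departs as an exceptionally stable neutral molecule
bromide (Br⁻): pKₐ(HBr) ≈ -9
SR'₂: pKₐ(R'₂SH⁺) ≈ -7
HS⁻: pKₐ(H₂S) ≈ 7
phenoxide (PhO⁻): pKₐ(C₆H₅OH (phenol)) ≈ 10
methoxide (CH₃O⁻): pKₐ(CH₃OH) ≈ 15.5
(CH₃)₃CO⁻: pKₐ(t-BuOH) ≈ 18 — bulky, strongly basic alkoxide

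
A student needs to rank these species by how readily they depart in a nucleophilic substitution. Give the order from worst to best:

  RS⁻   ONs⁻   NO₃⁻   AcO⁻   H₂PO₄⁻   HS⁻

Rank by basicity of the departing species: weakest base leaves most easily.
ONs⁻: pKₐ(p-O₂NC₆H₄SO₃H) ≈ -3.5
NO₃⁻: pKₐ(HNO₃) ≈ -1.3
H₂PO₄⁻: pKₐ(H₃PO₄) ≈ 2.1
AcO⁻: pKₐ(CH₃COOH) ≈ 4.8
HS⁻: pKₐ(H₂S) ≈ 7
RS⁻: pKₐ(RSH (a thiol)) ≈ 10.5
The question asks for worst first, so the sequence is read in increasing leaving-group ability.

RS⁻ < HS⁻ < AcO⁻ < H₂PO₄⁻ < NO₃⁻ < ONs⁻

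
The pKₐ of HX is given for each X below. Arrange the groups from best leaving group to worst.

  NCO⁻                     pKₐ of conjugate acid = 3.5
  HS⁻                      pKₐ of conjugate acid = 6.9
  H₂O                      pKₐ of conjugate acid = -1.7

Lower conjugate-acid pKₐ ⇒ weaker base ⇒ better leaving group.
Sorting by the given values: H₂O (-1.7), NCO⁻ (3.5), HS⁻ (6.9).

H₂O > NCO⁻ > HS⁻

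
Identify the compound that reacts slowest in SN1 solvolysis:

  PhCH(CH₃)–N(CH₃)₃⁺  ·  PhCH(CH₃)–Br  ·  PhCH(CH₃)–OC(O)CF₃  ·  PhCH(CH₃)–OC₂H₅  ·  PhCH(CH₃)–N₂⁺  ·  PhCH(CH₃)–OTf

Identical carbon frameworks mean the comparison reduces to leaving-group quality.
A good leaving group is a weak base: the lower the pKₐ of its conjugate acid, the more readily it departs.
PhCH(CH₃)–N₂⁺ loses N₂: no meaningful conjugate acid; N₂ departs as an exceptionally stable neutral molecule
PhCH(CH₃)–OTf loses OTf⁻: pKₐ(CF₃SO₃H (triflic acid)) ≈ -14
PhCH(CH₃)–Br loses Br⁻: pKₐ(HBr) ≈ -9
PhCH(CH₃)–OC(O)CF₃ loses CF₃COO⁻: pKₐ(CF₃COOH) ≈ 0.2
PhCH(CH₃)–N(CH₃)₃⁺ loses NR'₃: pKₐ(R'₃NH⁺) ≈ 10.7
PhCH(CH₃)–OC₂H₅ loses CH₃CH₂O⁻: pKₐ(CH₃CH₂OH) ≈ 16

PhCH(CH₃)–OC₂H₅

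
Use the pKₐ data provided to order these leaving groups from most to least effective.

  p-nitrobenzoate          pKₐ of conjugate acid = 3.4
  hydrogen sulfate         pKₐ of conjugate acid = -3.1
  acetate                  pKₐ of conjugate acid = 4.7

Lower conjugate-acid pKₐ ⇒ weaker base ⇒ better leaving group.
Sorting by the given values: hydrogen sulfate (-3.1), p-nitrobenzoate (3.4), acetate (4.7).

hydrogen sulfate > p-nitrobenzoate > acetate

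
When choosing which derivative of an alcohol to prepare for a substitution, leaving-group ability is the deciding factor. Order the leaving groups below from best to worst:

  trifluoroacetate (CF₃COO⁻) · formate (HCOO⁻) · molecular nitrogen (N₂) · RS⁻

molecular nitrogen (N₂) > trifluoroacetate (CF₃COO⁻) > formate (HCOO⁻) > RS⁻

A good leaving group is a weak base: the lower the pKₐ of its conjugate acid, the more readily it departs.
molecular nitrogen (N₂): no meaningful conjugate acid; N₂ departs as an exceptionally stable neutral molecule
trifluoroacetate (CF₃COO⁻): pKₐ(CF₃COOH) ≈ 0.2
formate (HCOO⁻): pKₐ(HCOOH) ≈ 3.8
RS⁻: pKₐ(RSH (a thiol)) ≈ 10.5 — moderately basic; rarely leaves without activation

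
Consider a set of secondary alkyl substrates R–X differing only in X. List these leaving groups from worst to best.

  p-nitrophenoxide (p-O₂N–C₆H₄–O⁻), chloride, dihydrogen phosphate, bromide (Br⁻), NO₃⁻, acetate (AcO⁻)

p-nitrophenoxide (p-O₂N–C₆H₄–O⁻) < acetate (AcO⁻) < dihydrogen phosphate < NO₃⁻ < chloride < bromide (Br⁻)

A good leaving group is a weak base: the lower the pKₐ of its conjugate acid, the more readily it departs.
bromide (Br⁻): pKₐ(HBr) ≈ -9 — weak base; good leaving group
chloride: pKₐ(HCl) ≈ -7 — moderately weak base
NO₃⁻: pKₐ(HNO₃) ≈ -1.3 — resonance-delocalised over three oxygens
dihydrogen phosphate: pKₐ(H₃PO₄) ≈ 2.1 — moderate base; biological leaving group after further activation
acetate (AcO⁻): pKₐ(CH₃COOH) ≈ 4.8
p-nitrophenoxide (p-O₂N–C₆H₄–O⁻): pKₐ(p-nitrophenol) ≈ 7.2 — nitro group delocalises the charge; the classic chromogenic LG
Listed from poorest to best leaving group as asked.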